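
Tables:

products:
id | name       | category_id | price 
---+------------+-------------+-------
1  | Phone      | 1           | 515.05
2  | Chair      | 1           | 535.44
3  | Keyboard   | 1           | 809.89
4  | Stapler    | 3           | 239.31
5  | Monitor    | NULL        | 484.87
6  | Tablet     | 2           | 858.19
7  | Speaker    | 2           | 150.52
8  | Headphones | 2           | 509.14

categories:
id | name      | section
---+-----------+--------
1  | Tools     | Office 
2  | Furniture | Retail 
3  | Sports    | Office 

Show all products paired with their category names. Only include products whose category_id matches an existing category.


INNER JOIN keeps only products rows whose category_id matches an id in categories. Walk through each product:
  - product 1 (Phone): category_id=1 -> matches Tools
  - product 2 (Chair): category_id=1 -> matches Tools
  - product 3 (Keyboard): category_id=1 -> matches Tools
  - product 4 (Stapler): category_id=3 -> matches Sports
  - product 5 (Monitor): category_id=NULL, no match -> dropped
  - product 6 (Tablet): category_id=2 -> matches Furniture
  - product 7 (Speaker): category_id=2 -> matches Furniture
  - product 8 (Headphones): category_id=2 -> matches Furniture
So 1 of 8 rows is dropped.

SQL:
SELECT a.name, b.name AS category
FROM products a
INNER JOIN categories b ON a.category_id = b.id

Result:
name       | category 
-----------+----------
Phone      | Tools    
Chair      | Tools    
Keyboard   | Tools    
Stapler    | Sports   
Tablet     | Furniture
Speaker    | Furniture
Headphones | Furniture


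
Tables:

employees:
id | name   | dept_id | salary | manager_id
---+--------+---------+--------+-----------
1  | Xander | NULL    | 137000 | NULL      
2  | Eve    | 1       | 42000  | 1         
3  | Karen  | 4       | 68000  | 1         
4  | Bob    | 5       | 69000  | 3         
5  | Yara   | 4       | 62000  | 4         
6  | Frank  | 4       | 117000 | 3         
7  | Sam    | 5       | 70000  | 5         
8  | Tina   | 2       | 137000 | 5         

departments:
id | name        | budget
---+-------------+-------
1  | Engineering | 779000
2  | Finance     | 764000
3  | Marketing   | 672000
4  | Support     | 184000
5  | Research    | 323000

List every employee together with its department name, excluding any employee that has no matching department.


INNER JOIN keeps only employees rows whose dept_id matches an id in departments. Walk through each employee:
  - employee 1 (Xander): dept_id=NULL, no match -> dropped
  - employee 2 (Eve): dept_id=1 -> matches Engineering
  - employee 3 (Karen): dept_id=4 -> matches Support
  - employee 4 (Bob): dept_id=5 -> matches Research
  - employee 5 (Yara): dept_id=4 -> matches Support
  - employee 6 (Frank): dept_id=4 -> matches Support
  - employee 7 (Sam): dept_id=5 -> matches Research
  - employee 8 (Tina): dept_id=2 -> matches Finance
So 1 of 8 rows is dropped.

SQL:
SELECT a.name, b.name AS department
FROM employees a
INNER JOIN departments b ON a.dept_id = b.id

Result:
name  | department 
------+------------
Eve   | Engineering
Karen | Support    
Bob   | Research   
Yara  | Support    
Frank | Support    
Sam   | Research   
Tina  | Finance    


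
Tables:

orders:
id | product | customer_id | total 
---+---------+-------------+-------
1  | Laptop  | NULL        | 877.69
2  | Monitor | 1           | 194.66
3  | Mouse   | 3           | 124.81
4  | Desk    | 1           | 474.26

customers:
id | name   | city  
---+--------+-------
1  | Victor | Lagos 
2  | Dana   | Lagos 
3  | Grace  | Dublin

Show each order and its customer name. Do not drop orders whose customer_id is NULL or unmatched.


LEFT JOIN keeps every row from orders (the left table); where customer_id has no match in customers, the customer columns become NULL. Walk through each order:
  - order 1 (Laptop): customer_id=NULL, no match -> kept with NULL
  - order 2 (Monitor): customer_id=1 -> matches Victor
  - order 3 (Mouse): customer_id=3 -> matches Grace
  - order 4 (Desk): customer_id=1 -> matches Victor
All 4 rows appear; 1 has NULL customer.

SQL:
SELECT a.product, b.name AS customer
FROM orders a
LEFT JOIN customers b ON a.customer_id = b.id

Result:
product | customer
--------+---------
Laptop  | NULL    
Monitor | Victor  
Mouse   | Grace   
Desk    | Victor  


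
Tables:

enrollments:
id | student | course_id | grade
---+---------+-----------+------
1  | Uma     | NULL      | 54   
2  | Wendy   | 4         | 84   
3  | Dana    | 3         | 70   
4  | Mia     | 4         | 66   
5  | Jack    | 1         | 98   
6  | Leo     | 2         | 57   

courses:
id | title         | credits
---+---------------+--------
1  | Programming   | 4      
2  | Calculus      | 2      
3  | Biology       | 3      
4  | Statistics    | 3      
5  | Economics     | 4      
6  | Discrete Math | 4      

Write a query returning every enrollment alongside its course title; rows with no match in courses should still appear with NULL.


LEFT JOIN keeps every row from enrollments (the left table); where course_id has no match in courses, the course columns become NULL. Walk through each enrollment:
  - enrollment 1 (Uma): course_id=NULL, no match -> kept with NULL
  - enrollment 2 (Wendy): course_id=4 -> matches Statistics
  - enrollment 3 (Dana): course_id=3 -> matches Biology
  - enrollment 4 (Mia): course_id=4 -> matches Statistics
  - enrollment 5 (Jack): course_id=1 -> matches Programming
  - enrollment 6 (Leo): course_id=2 -> matches Calculus
All 6 rows appear; 1 has NULL course.

SQL:
SELECT a.student, b.title AS course
FROM enrollments a
LEFT JOIN courses b ON a.course_id = b.id

Result:
student | course     
--------+------------
Uma     | NULL       
Wendy   | Statistics 
Dana    | Biology    
Mia     | Statistics 
Jack    | Programming
Leo     | Calculus   


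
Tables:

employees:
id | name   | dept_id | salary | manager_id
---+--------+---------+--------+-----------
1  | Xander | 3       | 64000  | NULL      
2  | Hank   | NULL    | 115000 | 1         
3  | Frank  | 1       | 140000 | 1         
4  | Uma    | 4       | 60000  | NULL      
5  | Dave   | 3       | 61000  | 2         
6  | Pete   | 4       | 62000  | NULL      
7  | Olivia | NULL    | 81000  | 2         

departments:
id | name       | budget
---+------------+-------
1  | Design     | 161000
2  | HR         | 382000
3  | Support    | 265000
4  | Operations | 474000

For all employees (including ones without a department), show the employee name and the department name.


LEFT JOIN keeps every row from employees (the left table); where dept_id has no match in departments, the department columns become NULL. Walk through each employee:
  - employee 1 (Xander): dept_id=3 -> matches Support
  - employee 2 (Hank): dept_id=NULL, no match -> kept with NULL
  - employee 3 (Frank): dept_id=1 -> matches Design
  - employee 4 (Uma): dept_id=4 -> matches Operations
  - employee 5 (Dave): dept_id=3 -> matches Support
  - employee 6 (Pete): dept_id=4 -> matches Operations
  - employee 7 (Olivia): dept_id=NULL, no match -> kept with NULL
All 7 rows appear; 2 have NULL department.

SQL:
SELECT a.name, b.name AS department
FROM employees a
LEFT JOIN departments b ON a.dept_id = b.id

Result:
name   | department
-------+-----------
Xander | Support   
Hank   | NULL      
Frank  | Design    
Uma    | Operations
Dave   | Support   
Pete   | Operations
Olivia | NULL      


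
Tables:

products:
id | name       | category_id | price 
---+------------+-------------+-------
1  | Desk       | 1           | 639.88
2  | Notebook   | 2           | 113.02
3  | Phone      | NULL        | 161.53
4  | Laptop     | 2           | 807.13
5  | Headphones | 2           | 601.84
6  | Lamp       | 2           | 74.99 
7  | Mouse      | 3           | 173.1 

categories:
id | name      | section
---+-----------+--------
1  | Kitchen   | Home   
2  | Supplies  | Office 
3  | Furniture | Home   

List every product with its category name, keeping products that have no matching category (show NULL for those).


LEFT JOIN keeps every row from products (the left table); where category_id has no match in categories, the category columns become NULL. Walk through each product:
  - product 1 (Desk): category_id=1 -> matches Kitchen
  - product 2 (Notebook): category_id=2 -> matches Supplies
  - product 3 (Phone): category_id=NULL, no match -> kept with NULL
  - product 4 (Laptop): category_id=2 -> matches Supplies
  - product 5 (Headphones): category_id=2 -> matches Supplies
  - product 6 (Lamp): category_id=2 -> matches Supplies
  - product 7 (Mouse): category_id=3 -> matches Furniture
All 7 rows appear; 1 has NULL category.

SQL:
SELECT a.name, b.name AS category
FROM products a
LEFT JOIN categories b ON a.category_id = b.id

Result:
name       | category 
-----------+----------
Desk       | Kitchen  
Notebook   | Supplies 
Phone      | NULL     
Laptop     | Supplies 
Headphones | Supplies 
Lamp       | Supplies 
Mouse      | Furniture


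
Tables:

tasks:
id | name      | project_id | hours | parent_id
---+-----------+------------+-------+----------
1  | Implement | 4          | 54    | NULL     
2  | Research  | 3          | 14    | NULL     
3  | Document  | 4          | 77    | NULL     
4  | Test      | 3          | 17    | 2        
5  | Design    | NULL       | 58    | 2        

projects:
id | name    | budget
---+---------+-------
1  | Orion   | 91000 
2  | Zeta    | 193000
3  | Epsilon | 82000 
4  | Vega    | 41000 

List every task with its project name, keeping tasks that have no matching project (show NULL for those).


LEFT JOIN keeps every row from tasks (the left table); where project_id has no match in projects, the project columns become NULL. Walk through each task:
  - task 1 (Implement): project_id=4 -> matches Vega
  - task 2 (Research): project_id=3 -> matches Epsilon
  - task 3 (Document): project_id=4 -> matches Vega
  - task 4 (Test): project_id=3 -> matches Epsilon
  - task 5 (Design): project_id=NULL, no match -> kept with NULL
All 5 rows appear; 1 has NULL project.

SQL:
SELECT a.name, b.name AS project
FROM tasks a
LEFT JOIN projects b ON a.project_id = b.id

Result:
name      | project
----------+--------
Implement | Vega   
Research  | Epsilon
Document  | Vega   
Test      | Epsilon
Design    | NULL   


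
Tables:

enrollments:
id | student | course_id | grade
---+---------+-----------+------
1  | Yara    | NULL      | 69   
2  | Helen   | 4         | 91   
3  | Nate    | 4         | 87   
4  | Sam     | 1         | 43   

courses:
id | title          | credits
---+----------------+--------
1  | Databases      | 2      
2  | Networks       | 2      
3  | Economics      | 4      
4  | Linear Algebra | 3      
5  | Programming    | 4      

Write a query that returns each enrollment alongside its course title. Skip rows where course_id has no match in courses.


INNER JOIN keeps only enrollments rows whose course_id matches an id in courses. Walk through each enrollment:
  - enrollment 1 (Yara): course_id=NULL, no match -> dropped
  - enrollment 2 (Helen): course_id=4 -> matches Linear Algebra
  - enrollment 3 (Nate): course_id=4 -> matches Linear Algebra
  - enrollment 4 (Sam): course_id=1 -> matches Databases
So 1 of 4 rows is dropped.

SQL:
SELECT a.student, b.title AS course
FROM enrollments a
INNER JOIN courses b ON a.course_id = b.id

Result:
student | course        
--------+---------------
Helen   | Linear Algebra
Nate    | Linear Algebra
Sam     | Databases     


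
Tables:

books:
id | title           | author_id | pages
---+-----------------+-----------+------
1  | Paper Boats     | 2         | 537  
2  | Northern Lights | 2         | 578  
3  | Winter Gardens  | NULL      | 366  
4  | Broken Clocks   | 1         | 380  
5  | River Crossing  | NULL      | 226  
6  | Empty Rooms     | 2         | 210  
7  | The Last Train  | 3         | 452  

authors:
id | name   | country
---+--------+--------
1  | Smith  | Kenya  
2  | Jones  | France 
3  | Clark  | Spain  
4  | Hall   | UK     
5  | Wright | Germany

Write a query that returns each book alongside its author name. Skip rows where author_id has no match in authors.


INNER JOIN keeps only books rows whose author_id matches an id in authors. Walk through each book:
  - book 1 (Paper Boats): author_id=2 -> matches Jones
  - book 2 (Northern Lights): author_id=2 -> matches Jones
  - book 3 (Winter Gardens): author_id=NULL, no match -> dropped
  - book 4 (Broken Clocks): author_id=1 -> matches Smith
  - book 5 (River Crossing): author_id=NULL, no match -> dropped
  - book 6 (Empty Rooms): author_id=2 -> matches Jones
  - book 7 (The Last Train): author_id=3 -> matches Clark
So 2 of 7 rows are dropped.

SQL:
SELECT a.title, b.name AS author
FROM books a
INNER JOIN authors b ON a.author_id = b.id

Result:
title           | author
----------------+-------
Paper Boats     | Jones 
Northern Lights | Jones 
Broken Clocks   | Smith 
Empty Rooms     | Jones 
The Last Train  | Clark 


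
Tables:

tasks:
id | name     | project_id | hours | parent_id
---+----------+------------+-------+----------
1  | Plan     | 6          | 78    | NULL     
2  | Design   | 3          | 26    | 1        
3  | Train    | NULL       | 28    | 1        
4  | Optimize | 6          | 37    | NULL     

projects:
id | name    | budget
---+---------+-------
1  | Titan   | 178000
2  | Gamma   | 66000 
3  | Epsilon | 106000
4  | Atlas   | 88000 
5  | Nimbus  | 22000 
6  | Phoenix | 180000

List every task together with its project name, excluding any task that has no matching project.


INNER JOIN keeps only tasks rows whose project_id matches an id in projects. Walk through each task:
  - task 1 (Plan): project_id=6 -> matches Phoenix
  - task 2 (Design): project_id=3 -> matches Epsilon
  - task 3 (Train): project_id=NULL, no match -> dropped
  - task 4 (Optimize): project_id=6 -> matches Phoenix
So 1 of 4 rows is dropped.

SQL:
SELECT a.name, b.name AS project
FROM tasks a
INNER JOIN projects b ON a.project_id = b.id

Result:
name     | project
---------+--------
Plan     | Phoenix
Design   | Epsilon
Optimize | Phoenix


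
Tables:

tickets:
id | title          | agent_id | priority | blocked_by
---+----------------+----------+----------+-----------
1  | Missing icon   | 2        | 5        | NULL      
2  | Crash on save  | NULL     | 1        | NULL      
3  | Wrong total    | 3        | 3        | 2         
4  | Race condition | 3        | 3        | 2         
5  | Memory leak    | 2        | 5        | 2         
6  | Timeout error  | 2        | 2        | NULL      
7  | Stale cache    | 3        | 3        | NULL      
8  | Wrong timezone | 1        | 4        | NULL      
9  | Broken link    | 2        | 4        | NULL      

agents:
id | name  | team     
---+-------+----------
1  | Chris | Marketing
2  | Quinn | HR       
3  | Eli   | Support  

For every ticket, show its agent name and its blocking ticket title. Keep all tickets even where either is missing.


Two LEFT JOINs from the same base table tickets: one to agents via agent_id, one to tickets itself via blocked_by. Both are LEFT so every ticket is preserved.
Match against agents:
  - ticket 1 (Missing icon): agent_id=2 -> matches Quinn
  - ticket 2 (Crash on save): agent_id=NULL, no match -> kept with NULL
  - ticket 3 (Wrong total): agent_id=3 -> matches Eli
  - ticket 4 (Race condition): agent_id=3 -> matches Eli
  - ticket 5 (Memory leak): agent_id=2 -> matches Quinn
  - ticket 6 (Timeout error): agent_id=2 -> matches Quinn
  - ticket 7 (Stale cache): agent_id=3 -> matches Eli
  - ticket 8 (Wrong timezone): agent_id=1 -> matches Chris
  - ticket 9 (Broken link): agent_id=2 -> matches Quinn
Match against tickets (self):
  - ticket 1 (Missing icon): blocked_by=NULL -> NULL
  - ticket 2 (Crash on save): blocked_by=NULL -> NULL
  - ticket 3 (Wrong total): blocked_by=2 -> Crash on save
  - ticket 4 (Race condition): blocked_by=2 -> Crash on save
  - ticket 5 (Memory leak): blocked_by=2 -> Crash on save
  - ticket 6 (Timeout error): blocked_by=NULL -> NULL
  - ticket 7 (Stale cache): blocked_by=NULL -> NULL
  - ticket 8 (Wrong timezone): blocked_by=NULL -> NULL
  - ticket 9 (Broken link): blocked_by=NULL -> NULL

SQL:
SELECT a.title, b.name AS agent, c.title AS blocked_by
FROM tickets a
LEFT JOIN agents b ON a.agent_id = b.id
LEFT JOIN tickets c ON a.blocked_by = c.id

Result:
title          | agent | blocked_by   
---------------+-------+--------------
Missing icon   | Quinn | NULL         
Crash on save  | NULL  | NULL         
Wrong total    | Eli   | Crash on save
Race condition | Eli   | Crash on save
Memory leak    | Quinn | Crash on save
Timeout error  | Quinn | NULL         
Stale cache    | Eli   | NULL         
Wrong timezone | Chris | NULL         
Broken link    | Quinn | NULL         


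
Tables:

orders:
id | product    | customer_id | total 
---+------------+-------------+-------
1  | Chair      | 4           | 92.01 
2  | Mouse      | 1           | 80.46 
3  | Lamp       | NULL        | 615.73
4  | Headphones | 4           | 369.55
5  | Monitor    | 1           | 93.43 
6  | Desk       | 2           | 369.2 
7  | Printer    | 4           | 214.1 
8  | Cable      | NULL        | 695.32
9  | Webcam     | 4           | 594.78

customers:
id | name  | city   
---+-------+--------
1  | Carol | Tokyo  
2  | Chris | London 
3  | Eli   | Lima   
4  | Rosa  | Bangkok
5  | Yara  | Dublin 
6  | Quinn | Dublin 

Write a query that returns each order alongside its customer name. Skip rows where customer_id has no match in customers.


INNER JOIN keeps only orders rows whose customer_id matches an id in customers. Walk through each order:
  - order 1 (Chair): customer_id=4 -> matches Rosa
  - order 2 (Mouse): customer_id=1 -> matches Carol
  - order 3 (Lamp): customer_id=NULL, no match -> dropped
  - order 4 (Headphones): customer_id=4 -> matches Rosa
  - order 5 (Monitor): customer_id=1 -> matches Carol
  - order 6 (Desk): customer_id=2 -> matches Chris
  - order 7 (Printer): customer_id=4 -> matches Rosa
  - order 8 (Cable): customer_id=NULL, no match -> dropped
  - order 9 (Webcam): customer_id=4 -> matches Rosa
So 2 of 9 rows are dropped.

SQL:
SELECT a.product, b.name AS customer
FROM orders a
INNER JOIN customers b ON a.customer_id = b.id

Result:
product    | customer
-----------+---------
Chair      | Rosa    
Mouse      | Carol   
Headphones | Rosa    
Monitor    | Carol   
Desk       | Chris   
Printer    | Rosa    
Webcam     | Rosa    


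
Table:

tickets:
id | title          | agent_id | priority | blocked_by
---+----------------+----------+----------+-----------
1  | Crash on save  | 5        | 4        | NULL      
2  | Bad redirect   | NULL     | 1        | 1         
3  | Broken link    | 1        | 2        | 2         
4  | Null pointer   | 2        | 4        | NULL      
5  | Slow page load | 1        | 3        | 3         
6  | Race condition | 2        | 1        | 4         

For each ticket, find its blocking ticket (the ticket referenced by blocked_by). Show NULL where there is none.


This is a self-join: tickets is joined to a second copy of itself, matching each row's blocked_by to another row's id. Use LEFT JOIN so rows with blocked_by=NULL are kept.
  - ticket 1 (Crash on save): blocked_by=NULL -> NULL
  - ticket 2 (Bad redirect): blocked_by=1 -> Crash on save
  - ticket 3 (Broken link): blocked_by=2 -> Bad redirect
  - ticket 4 (Null pointer): blocked_by=NULL -> NULL
  - ticket 5 (Slow page load): blocked_by=3 -> Broken link
  - ticket 6 (Race condition): blocked_by=4 -> Null pointer

SQL:
SELECT a.title AS item, b.title AS blocked_by
FROM tickets a
LEFT JOIN tickets b ON a.blocked_by = b.id

Result:
item           | blocked_by   
---------------+--------------
Crash on save  | NULL         
Bad redirect   | Crash on save
Broken link    | Bad redirect 
Null pointer   | NULL         
Slow page load | Broken link  
Race condition | Null pointer 


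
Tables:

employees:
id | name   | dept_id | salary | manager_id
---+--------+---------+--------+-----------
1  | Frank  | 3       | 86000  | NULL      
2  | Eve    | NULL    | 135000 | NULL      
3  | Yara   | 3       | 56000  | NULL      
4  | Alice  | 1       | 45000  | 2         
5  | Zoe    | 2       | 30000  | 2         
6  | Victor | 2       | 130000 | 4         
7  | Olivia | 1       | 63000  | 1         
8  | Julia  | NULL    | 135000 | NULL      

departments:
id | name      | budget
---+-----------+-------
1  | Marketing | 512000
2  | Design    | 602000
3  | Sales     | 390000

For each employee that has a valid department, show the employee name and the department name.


INNER JOIN keeps only employees rows whose dept_id matches an id in departments. Walk through each employee:
  - employee 1 (Frank): dept_id=3 -> matches Sales
  - employee 2 (Eve): dept_id=NULL, no match -> dropped
  - employee 3 (Yara): dept_id=3 -> matches Sales
  - employee 4 (Alice): dept_id=1 -> matches Marketing
  - employee 5 (Zoe): dept_id=2 -> matches Design
  - employee 6 (Victor): dept_id=2 -> matches Design
  - employee 7 (Olivia): dept_id=1 -> matches Marketing
  - employee 8 (Julia): dept_id=NULL, no match -> dropped
So 2 of 8 rows are dropped.

SQL:
SELECT a.name, b.name AS department
FROM employees a
INNER JOIN departments b ON a.dept_id = b.id

Result:
name   | department
-------+-----------
Frank  | Sales     
Yara   | Sales     
Alice  | Marketing 
Zoe    | Design    
Victor | Design    
Olivia | Marketing 


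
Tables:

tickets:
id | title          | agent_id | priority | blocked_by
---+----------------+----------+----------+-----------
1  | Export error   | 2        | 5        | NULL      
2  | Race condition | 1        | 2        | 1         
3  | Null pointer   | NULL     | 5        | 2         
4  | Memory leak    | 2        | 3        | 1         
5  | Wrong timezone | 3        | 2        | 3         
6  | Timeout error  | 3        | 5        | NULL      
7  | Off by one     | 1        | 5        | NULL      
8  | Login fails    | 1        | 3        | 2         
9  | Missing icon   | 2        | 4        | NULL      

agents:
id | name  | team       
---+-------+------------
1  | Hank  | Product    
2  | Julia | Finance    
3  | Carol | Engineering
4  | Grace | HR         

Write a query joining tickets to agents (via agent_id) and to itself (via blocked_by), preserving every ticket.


Two LEFT JOINs from the same base table tickets: one to agents via agent_id, one to tickets itself via blocked_by. Both are LEFT so every ticket is preserved.
Match against agents:
  - ticket 1 (Export error): agent_id=2 -> matches Julia
  - ticket 2 (Race condition): agent_id=1 -> matches Hank
  - ticket 3 (Null pointer): agent_id=NULL, no match -> kept with NULL
  - ticket 4 (Memory leak): agent_id=2 -> matches Julia
  - ticket 5 (Wrong timezone): agent_id=3 -> matches Carol
  - ticket 6 (Timeout error): agent_id=3 -> matches Carol
  - ticket 7 (Off by one): agent_id=1 -> matches Hank
  - ticket 8 (Login fails): agent_id=1 -> matches Hank
  - ticket 9 (Missing icon): agent_id=2 -> matches Julia
Match against tickets (self):
  - ticket 1 (Export error): blocked_by=NULL -> NULL
  - ticket 2 (Race condition): blocked_by=1 -> Export error
  - ticket 3 (Null pointer): blocked_by=2 -> Race condition
  - ticket 4 (Memory leak): blocked_by=1 -> Export error
  - ticket 5 (Wrong timezone): blocked_by=3 -> Null pointer
  - ticket 6 (Timeout error): blocked_by=NULL -> NULL
  - ticket 7 (Off by one): blocked_by=NULL -> NULL
  - ticket 8 (Login fails): blocked_by=2 -> Race condition
  - ticket 9 (Missing icon): blocked_by=NULL -> NULL

SQL:
SELECT a.title, b.name AS agent, c.title AS blocked_by
FROM tickets a
LEFT JOIN agents b ON a.agent_id = b.id
LEFT JOIN tickets c ON a.blocked_by = c.id

Result:
title          | agent | blocked_by    
---------------+-------+---------------
Export error   | Julia | NULL          
Race condition | Hank  | Export error  
Null pointer   | NULL  | Race condition
Memory leak    | Julia | Export error  
Wrong timezone | Carol | Null pointer  
Timeout error  | Carol | NULL          
Off by one     | Hank  | NULL          
Login fails    | Hank  | Race condition
Missing icon   | Julia | NULL          


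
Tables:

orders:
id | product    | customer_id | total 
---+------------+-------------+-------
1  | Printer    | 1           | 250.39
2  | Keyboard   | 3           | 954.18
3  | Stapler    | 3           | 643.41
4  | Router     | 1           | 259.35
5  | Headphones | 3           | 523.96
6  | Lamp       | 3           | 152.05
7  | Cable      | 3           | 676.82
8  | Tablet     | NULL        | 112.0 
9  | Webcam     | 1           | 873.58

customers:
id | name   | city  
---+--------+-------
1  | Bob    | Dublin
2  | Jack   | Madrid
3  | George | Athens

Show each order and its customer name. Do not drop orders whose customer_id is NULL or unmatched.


LEFT JOIN keeps every row from orders (the left table); where customer_id has no match in customers, the customer columns become NULL. Walk through each order:
  - order 1 (Printer): customer_id=1 -> matches Bob
  - order 2 (Keyboard): customer_id=3 -> matches George
  - order 3 (Stapler): customer_id=3 -> matches George
  - order 4 (Router): customer_id=1 -> matches Bob
  - order 5 (Headphones): customer_id=3 -> matches George
  - order 6 (Lamp): customer_id=3 -> matches George
  - order 7 (Cable): customer_id=3 -> matches George
  - order 8 (Tablet): customer_id=NULL, no match -> kept with NULL
  - order 9 (Webcam): customer_id=1 -> matches Bob
All 9 rows appear; 1 has NULL customer.

SQL:
SELECT a.product, b.name AS customer
FROM orders a
LEFT JOIN customers b ON a.customer_id = b.id

Result:
product    | customer
-----------+---------
Printer    | Bob     
Keyboard   | George  
Stapler    | George  
Router     | Bob     
Headphones | George  
Lamp       | George  
Cable      | George  
Tablet     | NULL    
Webcam     | Bob     


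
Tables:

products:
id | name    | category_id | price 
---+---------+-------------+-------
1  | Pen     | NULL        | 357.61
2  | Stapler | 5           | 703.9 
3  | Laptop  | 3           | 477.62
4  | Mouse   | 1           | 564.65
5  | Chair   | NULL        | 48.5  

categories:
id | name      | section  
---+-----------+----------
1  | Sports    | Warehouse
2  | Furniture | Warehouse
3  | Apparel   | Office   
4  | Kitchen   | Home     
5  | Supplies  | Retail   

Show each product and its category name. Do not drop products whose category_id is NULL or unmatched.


LEFT JOIN keeps every row from products (the left table); where category_id has no match in categories, the category columns become NULL. Walk through each product:
  - product 1 (Pen): category_id=NULL, no match -> kept with NULL
  - product 2 (Stapler): category_id=5 -> matches Supplies
  - product 3 (Laptop): category_id=3 -> matches Apparel
  - product 4 (Mouse): category_id=1 -> matches Sports
  - product 5 (Chair): category_id=NULL, no match -> kept with NULL
All 5 rows appear; 2 have NULL category.

SQL:
SELECT a.name, b.name AS category
FROM products a
LEFT JOIN categories b ON a.category_id = b.id

Result:
name    | category
--------+---------
Pen     | NULL    
Stapler | Supplies
Laptop  | Apparel 
Mouse   | Sports  
Chair   | NULL    


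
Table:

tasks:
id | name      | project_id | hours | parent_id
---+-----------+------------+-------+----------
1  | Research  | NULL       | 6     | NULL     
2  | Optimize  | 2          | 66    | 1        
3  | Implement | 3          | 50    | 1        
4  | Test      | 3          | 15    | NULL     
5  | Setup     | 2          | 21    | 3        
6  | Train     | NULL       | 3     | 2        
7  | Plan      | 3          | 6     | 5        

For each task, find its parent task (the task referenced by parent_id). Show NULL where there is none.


This is a self-join: tasks is joined to a second copy of itself, matching each row's parent_id to another row's id. Use LEFT JOIN so rows with parent_id=NULL are kept.
  - task 1 (Research): parent_id=NULL -> NULL
  - task 2 (Optimize): parent_id=1 -> Research
  - task 3 (Implement): parent_id=1 -> Research
  - task 4 (Test): parent_id=NULL -> NULL
  - task 5 (Setup): parent_id=3 -> Implement
  - task 6 (Train): parent_id=2 -> Optimize
  - task 7 (Plan): parent_id=5 -> Setup

SQL:
SELECT a.name AS item, b.name AS parent
FROM tasks a
LEFT JOIN tasks b ON a.parent_id = b.id

Result:
item      | parent   
----------+----------
Research  | NULL     
Optimize  | Research 
Implement | Research 
Test      | NULL     
Setup     | Implement
Train     | Optimize 
Plan      | Setup    


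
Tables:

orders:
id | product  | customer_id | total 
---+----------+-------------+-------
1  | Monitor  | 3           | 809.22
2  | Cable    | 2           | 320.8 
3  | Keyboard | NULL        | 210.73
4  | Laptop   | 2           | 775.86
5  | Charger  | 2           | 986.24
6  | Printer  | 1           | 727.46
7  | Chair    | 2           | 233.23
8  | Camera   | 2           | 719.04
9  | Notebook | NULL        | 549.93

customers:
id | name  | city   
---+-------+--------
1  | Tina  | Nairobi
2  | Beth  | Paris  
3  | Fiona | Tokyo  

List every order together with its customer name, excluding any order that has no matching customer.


INNER JOIN keeps only orders rows whose customer_id matches an id in customers. Walk through each order:
  - order 1 (Monitor): customer_id=3 -> matches Fiona
  - order 2 (Cable): customer_id=2 -> matches Beth
  - order 3 (Keyboard): customer_id=NULL, no match -> dropped
  - order 4 (Laptop): customer_id=2 -> matches Beth
  - order 5 (Charger): customer_id=2 -> matches Beth
  - order 6 (Printer): customer_id=1 -> matches Tina
  - order 7 (Chair): customer_id=2 -> matches Beth
  - order 8 (Camera): customer_id=2 -> matches Beth
  - order 9 (Notebook): customer_id=NULL, no match -> dropped
So 2 of 9 rows are dropped.

SQL:
SELECT a.product, b.name AS customer
FROM orders a
INNER JOIN customers b ON a.customer_id = b.id

Result:
product | customer
--------+---------
Monitor | Fiona   
Cable   | Beth    
Laptop  | Beth    
Charger | Beth    
Printer | Tina    
Chair   | Beth    
Camera  | Beth    


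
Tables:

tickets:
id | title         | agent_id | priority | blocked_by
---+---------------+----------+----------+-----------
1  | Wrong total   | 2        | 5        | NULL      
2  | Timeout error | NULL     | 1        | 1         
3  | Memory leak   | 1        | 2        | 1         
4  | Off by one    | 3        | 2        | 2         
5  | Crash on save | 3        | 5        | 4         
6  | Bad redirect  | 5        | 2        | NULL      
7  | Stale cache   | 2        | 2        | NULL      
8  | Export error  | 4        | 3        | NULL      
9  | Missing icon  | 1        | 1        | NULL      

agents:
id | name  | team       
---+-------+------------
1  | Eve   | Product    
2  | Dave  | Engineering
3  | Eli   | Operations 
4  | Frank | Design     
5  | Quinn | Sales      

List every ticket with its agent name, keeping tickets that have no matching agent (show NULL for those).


LEFT JOIN keeps every row from tickets (the left table); where agent_id has no match in agents, the agent columns become NULL. Walk through each ticket:
  - ticket 1 (Wrong total): agent_id=2 -> matches Dave
  - ticket 2 (Timeout error): agent_id=NULL, no match -> kept with NULL
  - ticket 3 (Memory leak): agent_id=1 -> matches Eve
  - ticket 4 (Off by one): agent_id=3 -> matches Eli
  - ticket 5 (Crash on save): agent_id=3 -> matches Eli
  - ticket 6 (Bad redirect): agent_id=5 -> matches Quinn
  - ticket 7 (Stale cache): agent_id=2 -> matches Dave
  - ticket 8 (Export error): agent_id=4 -> matches Frank
  - ticket 9 (Missing icon): agent_id=1 -> matches Eve
All 9 rows appear; 1 has NULL agent.

SQL:
SELECT a.title, b.name AS agent
FROM tickets a
LEFT JOIN agents b ON a.agent_id = b.id

Result:
title         | agent
--------------+------
Wrong total   | Dave 
Timeout error | NULL 
Memory leak   | Eve  
Off by one    | Eli  
Crash on save | Eli  
Bad redirect  | Quinn
Stale cache   | Dave 
Export error  | Frank
Missing icon  | Eve  


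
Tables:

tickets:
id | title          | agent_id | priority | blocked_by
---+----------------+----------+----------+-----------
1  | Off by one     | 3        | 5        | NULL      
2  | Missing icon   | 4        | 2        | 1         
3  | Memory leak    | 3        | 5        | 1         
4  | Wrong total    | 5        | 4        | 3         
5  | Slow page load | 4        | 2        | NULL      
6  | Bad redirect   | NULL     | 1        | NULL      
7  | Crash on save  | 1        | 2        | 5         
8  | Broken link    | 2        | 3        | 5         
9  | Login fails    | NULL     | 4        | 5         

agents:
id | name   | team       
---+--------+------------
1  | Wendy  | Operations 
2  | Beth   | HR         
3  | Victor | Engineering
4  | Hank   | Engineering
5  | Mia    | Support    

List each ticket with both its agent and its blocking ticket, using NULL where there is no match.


Two LEFT JOINs from the same base table tickets: one to agents via agent_id, one to tickets itself via blocked_by. Both are LEFT so every ticket is preserved.
Match against agents:
  - ticket 1 (Off by one): agent_id=3 -> matches Victor
  - ticket 2 (Missing icon): agent_id=4 -> matches Hank
  - ticket 3 (Memory leak): agent_id=3 -> matches Victor
  - ticket 4 (Wrong total): agent_id=5 -> matches Mia
  - ticket 5 (Slow page load): agent_id=4 -> matches Hank
  - ticket 6 (Bad redirect): agent_id=NULL, no match -> kept with NULL
  - ticket 7 (Crash on save): agent_id=1 -> matches Wendy
  - ticket 8 (Broken link): agent_id=2 -> matches Beth
  - ticket 9 (Login fails): agent_id=NULL, no match -> kept with NULL
Match against tickets (self):
  - ticket 1 (Off by one): blocked_by=NULL -> NULL
  - ticket 2 (Missing icon): blocked_by=1 -> Off by one
  - ticket 3 (Memory leak): blocked_by=1 -> Off by one
  - ticket 4 (Wrong total): blocked_by=3 -> Memory leak
  - ticket 5 (Slow page load): blocked_by=NULL -> NULL
  - ticket 6 (Bad redirect): blocked_by=NULL -> NULL
  - ticket 7 (Crash on save): blocked_by=5 -> Slow page load
  - ticket 8 (Broken link): blocked_by=5 -> Slow page load
  - ticket 9 (Login fails): blocked_by=5 -> Slow page load

SQL:
SELECT a.title, b.name AS agent, c.title AS blocked_by
FROM tickets a
LEFT JOIN agents b ON a.agent_id = b.id
LEFT JOIN tickets c ON a.blocked_by = c.id

Result:
title          | agent  | blocked_by    
---------------+--------+---------------
Off by one     | Victor | NULL          
Missing icon   | Hank   | Off by one    
Memory leak    | Victor | Off by one    
Wrong total    | Mia    | Memory leak   
Slow page load | Hank   | NULL          
Bad redirect   | NULL   | NULL          
Crash on save  | Wendy  | Slow page load
Broken link    | Beth   | Slow page load
Login fails    | NULL   | Slow page load


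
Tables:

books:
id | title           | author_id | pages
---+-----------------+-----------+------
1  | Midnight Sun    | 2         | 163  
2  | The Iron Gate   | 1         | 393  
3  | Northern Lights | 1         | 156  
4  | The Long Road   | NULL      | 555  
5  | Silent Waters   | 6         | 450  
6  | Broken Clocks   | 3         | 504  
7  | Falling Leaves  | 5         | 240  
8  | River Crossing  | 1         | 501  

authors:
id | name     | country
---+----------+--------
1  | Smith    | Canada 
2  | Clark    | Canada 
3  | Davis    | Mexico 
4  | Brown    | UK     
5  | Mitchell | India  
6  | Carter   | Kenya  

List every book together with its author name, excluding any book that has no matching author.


INNER JOIN keeps only books rows whose author_id matches an id in authors. Walk through each book:
  - book 1 (Midnight Sun): author_id=2 -> matches Clark
  - book 2 (The Iron Gate): author_id=1 -> matches Smith
  - book 3 (Northern Lights): author_id=1 -> matches Smith
  - book 4 (The Long Road): author_id=NULL, no match -> dropped
  - book 5 (Silent Waters): author_id=6 -> matches Carter
  - book 6 (Broken Clocks): author_id=3 -> matches Davis
  - book 7 (Falling Leaves): author_id=5 -> matches Mitchell
  - book 8 (River Crossing): author_id=1 -> matches Smith
So 1 of 8 rows is dropped.

SQL:
SELECT a.title, b.name AS author
FROM books a
INNER JOIN authors b ON a.author_id = b.id

Result:
title           | author  
----------------+---------
Midnight Sun    | Clark   
The Iron Gate   | Smith   
Northern Lights | Smith   
Silent Waters   | Carter  
Broken Clocks   | Davis   
Falling Leaves  | Mitchell
River Crossing  | Smith   


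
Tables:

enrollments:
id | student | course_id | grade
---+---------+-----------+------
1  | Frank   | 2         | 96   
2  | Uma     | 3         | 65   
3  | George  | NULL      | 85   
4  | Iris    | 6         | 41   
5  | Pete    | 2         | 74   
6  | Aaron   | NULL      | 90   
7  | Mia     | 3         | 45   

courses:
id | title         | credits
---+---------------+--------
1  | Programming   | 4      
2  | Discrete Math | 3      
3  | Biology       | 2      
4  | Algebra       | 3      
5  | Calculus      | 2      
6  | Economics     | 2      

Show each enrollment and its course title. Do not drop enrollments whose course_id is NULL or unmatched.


LEFT JOIN keeps every row from enrollments (the left table); where course_id has no match in courses, the course columns become NULL. Walk through each enrollment:
  - enrollment 1 (Frank): course_id=2 -> matches Discrete Math
  - enrollment 2 (Uma): course_id=3 -> matches Biology
  - enrollment 3 (George): course_id=NULL, no match -> kept with NULL
  - enrollment 4 (Iris): course_id=6 -> matches Economics
  - enrollment 5 (Pete): course_id=2 -> matches Discrete Math
  - enrollment 6 (Aaron): course_id=NULL, no match -> kept with NULL
  - enrollment 7 (Mia): course_id=3 -> matches Biology
All 7 rows appear; 2 have NULL course.

SQL:
SELECT a.student, b.title AS course
FROM enrollments a
LEFT JOIN courses b ON a.course_id = b.id

Result:
student | course       
--------+--------------
Frank   | Discrete Math
Uma     | Biology      
George  | NULL         
Iris    | Economics    
Pete    | Discrete Math
Aaron   | NULL         
Mia     | Biology      


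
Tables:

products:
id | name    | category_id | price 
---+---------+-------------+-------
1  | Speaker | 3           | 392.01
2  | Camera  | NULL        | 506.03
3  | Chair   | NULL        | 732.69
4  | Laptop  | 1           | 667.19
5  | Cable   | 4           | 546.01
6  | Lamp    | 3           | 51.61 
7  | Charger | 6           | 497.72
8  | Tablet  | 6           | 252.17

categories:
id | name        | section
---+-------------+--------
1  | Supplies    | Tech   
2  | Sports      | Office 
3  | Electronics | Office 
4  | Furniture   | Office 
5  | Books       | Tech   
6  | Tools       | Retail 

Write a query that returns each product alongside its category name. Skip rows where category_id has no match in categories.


INNER JOIN keeps only products rows whose category_id matches an id in categories. Walk through each product:
  - product 1 (Speaker): category_id=3 -> matches Electronics
  - product 2 (Camera): category_id=NULL, no match -> dropped
  - product 3 (Chair): category_id=NULL, no match -> dropped
  - product 4 (Laptop): category_id=1 -> matches Supplies
  - product 5 (Cable): category_id=4 -> matches Furniture
  - product 6 (Lamp): category_id=3 -> matches Electronics
  - product 7 (Charger): category_id=6 -> matches Tools
  - product 8 (Tablet): category_id=6 -> matches Tools
So 2 of 8 rows are dropped.

SQL:
SELECT a.name, b.name AS category
FROM products a
INNER JOIN categories b ON a.category_id = b.id

Result:
name    | category   
--------+------------
Speaker | Electronics
Laptop  | Supplies   
Cable   | Furniture  
Lamp    | Electronics
Charger | Tools      
Tablet  | Tools      


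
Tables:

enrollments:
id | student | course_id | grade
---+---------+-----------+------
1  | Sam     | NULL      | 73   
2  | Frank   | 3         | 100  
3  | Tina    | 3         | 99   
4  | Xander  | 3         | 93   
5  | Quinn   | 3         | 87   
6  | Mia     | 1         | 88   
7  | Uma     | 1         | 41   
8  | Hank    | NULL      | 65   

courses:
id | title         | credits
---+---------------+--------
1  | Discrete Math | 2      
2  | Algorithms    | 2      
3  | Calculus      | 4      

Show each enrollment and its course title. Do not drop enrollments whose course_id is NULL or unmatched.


LEFT JOIN keeps every row from enrollments (the left table); where course_id has no match in courses, the course columns become NULL. Walk through each enrollment:
  - enrollment 1 (Sam): course_id=NULL, no match -> kept with NULL
  - enrollment 2 (Frank): course_id=3 -> matches Calculus
  - enrollment 3 (Tina): course_id=3 -> matches Calculus
  - enrollment 4 (Xander): course_id=3 -> matches Calculus
  - enrollment 5 (Quinn): course_id=3 -> matches Calculus
  - enrollment 6 (Mia): course_id=1 -> matches Discrete Math
  - enrollment 7 (Uma): course_id=1 -> matches Discrete Math
  - enrollment 8 (Hank): course_id=NULL, no match -> kept with NULL
All 8 rows appear; 2 have NULL course.

SQL:
SELECT a.student, b.title AS course
FROM enrollments a
LEFT JOIN courses b ON a.course_id = b.id

Result:
student | course       
--------+--------------
Sam     | NULL         
Frank   | Calculus     
Tina    | Calculus     
Xander  | Calculus     
Quinn   | Calculus     
Mia     | Discrete Math
Uma     | Discrete Math
Hank    | NULL         
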